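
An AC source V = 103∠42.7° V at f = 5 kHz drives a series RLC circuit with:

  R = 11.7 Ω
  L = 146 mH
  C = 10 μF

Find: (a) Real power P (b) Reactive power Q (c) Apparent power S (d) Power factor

Step 1 — Angular frequency: ω = 2π·f = 2π·5000 = 3.142e+04 rad/s.
Step 2 — Component impedances:
  R: Z = R = 11.7 Ω
  L: Z = jωL = j·3.142e+04·0.146 = 0 + j4587 Ω
  C: Z = 1/(jωC) = -j/(ω·C) = 0 - j3.183 Ω
Step 3 — Series combination: Z_total = R + L + C = 11.7 + j4584 Ω = 4584∠89.9° Ω.
Step 4 — Source phasor: V = 103∠42.7° V = 75.7 + j69.85 V.
Step 5 — Current: I = V / Z = 0.01528 - j0.01648 A = 0.02247∠-47.2° A.
Step 6 — Complex power: S = V·I* = 0.005908 + j2.315 VA.
Step 7 — Real power: P = Re(S) = 0.005908 W.
Step 8 — Reactive power: Q = Im(S) = 2.315 VAR.
Step 9 — Apparent power: |S| = 2.315 VA.
Step 10 — Power factor: PF = P/|S| = 0.002553 (lagging).

(a) P = 0.005908 W  (b) Q = 2.315 VAR  (c) S = 2.315 VA  (d) PF = 0.002553 (lagging)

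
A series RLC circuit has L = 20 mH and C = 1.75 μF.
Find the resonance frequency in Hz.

Step 1 — Resonance condition Im(Z)=0 gives ω₀ = 1/√(LC).
Step 2 — ω₀ = 1/√(0.02·1.75e-06) = 5345 rad/s.
Step 3 — f₀ = ω₀/(2π) = 850.7 Hz.

f₀ = 850.7 Hz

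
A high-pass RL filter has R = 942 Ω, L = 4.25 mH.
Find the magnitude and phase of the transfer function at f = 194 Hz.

Step 1 — Angular frequency: ω = 2π·194 = 1219 rad/s.
Step 2 — Transfer function: H(jω) = jωL/(R + jωL).
Step 3 — Numerator jωL = j·5.18; denominator R + jωL = 942 + j5.18.
Step 4 — H = 3.024e-05 + j0.005499.
Step 5 — Magnitude: |H| = 0.005499 (-45.2 dB); phase: φ = 89.7°.

|H| = 0.005499 (-45.2 dB), φ = 89.7°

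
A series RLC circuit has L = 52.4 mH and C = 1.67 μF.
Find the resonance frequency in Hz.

Step 1 — Resonance condition Im(Z)=0 gives ω₀ = 1/√(LC).
Step 2 — ω₀ = 1/√(0.0524·1.67e-06) = 3380 rad/s.
Step 3 — f₀ = ω₀/(2π) = 538 Hz.

f₀ = 538 Hz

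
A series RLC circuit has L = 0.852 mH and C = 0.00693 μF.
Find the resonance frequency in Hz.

Step 1 — Resonance condition Im(Z)=0 gives ω₀ = 1/√(LC).
Step 2 — ω₀ = 1/√(0.000852·6.93e-09) = 4.115e+05 rad/s.
Step 3 — f₀ = ω₀/(2π) = 6.55e+04 Hz.

f₀ = 6.55e+04 Hz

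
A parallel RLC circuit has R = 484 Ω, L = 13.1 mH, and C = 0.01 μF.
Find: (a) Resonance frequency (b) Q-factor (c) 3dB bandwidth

Step 1 — Resonance: ω₀ = 1/√(LC) = 1/√(0.0131·1e-08) = 8.737e+04 rad/s.
Step 2 — f₀ = ω₀/(2π) = 1.391e+04 Hz.
Step 3 — Parallel Q: Q = R/(ω₀L) = 484/(8.737e+04·0.0131) = 0.4229.
Step 4 — Bandwidth: Δω = ω₀/Q = 2.066e+05 rad/s; BW = Δω/(2π) = 3.288e+04 Hz.

(a) f₀ = 1.391e+04 Hz  (b) Q = 0.4229  (c) BW = 3.288e+04 Hz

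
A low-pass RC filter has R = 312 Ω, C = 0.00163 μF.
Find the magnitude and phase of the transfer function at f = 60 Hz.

Step 1 — Angular frequency: ω = 2π·60 = 377 rad/s.
Step 2 — Transfer function: H(jω) = 1/(1 + jωRC).
Step 3 — Denominator: 1 + jωRC = 1 + j·377·312·1.63e-09 = 1 + j0.0001917.
Step 4 — H = 1 - j0.0001917.
Step 5 — Magnitude: |H| = 1 (-0.0 dB); phase: φ = -0.0°.

|H| = 1 (-0.0 dB), φ = -0.0°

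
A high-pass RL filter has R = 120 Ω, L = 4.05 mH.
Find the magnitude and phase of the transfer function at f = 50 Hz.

Step 1 — Angular frequency: ω = 2π·50 = 314.2 rad/s.
Step 2 — Transfer function: H(jω) = jωL/(R + jωL).
Step 3 — Numerator jωL = j·1.272; denominator R + jωL = 120 + j1.272.
Step 4 — H = 0.0001124 + j0.0106.
Step 5 — Magnitude: |H| = 0.0106 (-39.5 dB); phase: φ = 89.4°.

|H| = 0.0106 (-39.5 dB), φ = 89.4°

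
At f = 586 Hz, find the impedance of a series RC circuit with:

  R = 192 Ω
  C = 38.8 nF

Step 1 — Angular frequency: ω = 2π·f = 2π·586 = 3682 rad/s.
Step 2 — Component impedances:
  R: Z = R = 192 Ω
  C: Z = 1/(jωC) = -j/(ω·C) = 0 - j7000 Ω
Step 3 — Series combination: Z_total = R + C = 192 - j7000 Ω = 7003∠-88.4° Ω.

Z = 192 - j7000 Ω = 7003∠-88.4° Ω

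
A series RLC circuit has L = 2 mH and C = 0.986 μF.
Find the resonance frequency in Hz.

Step 1 — Resonance condition Im(Z)=0 gives ω₀ = 1/√(LC).
Step 2 — ω₀ = 1/√(0.002·9.86e-07) = 2.252e+04 rad/s.
Step 3 — f₀ = ω₀/(2π) = 3584 Hz.

f₀ = 3584 Hz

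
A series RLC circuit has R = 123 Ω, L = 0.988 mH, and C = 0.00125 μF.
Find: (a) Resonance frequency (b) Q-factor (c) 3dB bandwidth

Step 1 — Resonance condition Im(Z)=0 gives ω₀ = 1/√(LC).
Step 2 — ω₀ = 1/√(0.000988·1.25e-09) = 8.998e+05 rad/s.
Step 3 — f₀ = ω₀/(2π) = 1.432e+05 Hz.
Step 4 — Series Q: Q = ω₀L/R = 8.998e+05·0.000988/123 = 7.228.
Step 5 — 3dB bandwidth: Δω = ω₀/Q = 1.245e+05 rad/s; BW = Δω/(2π) = 1.981e+04 Hz.

(a) f₀ = 1.432e+05 Hz  (b) Q = 7.228  (c) BW = 1.981e+04 Hz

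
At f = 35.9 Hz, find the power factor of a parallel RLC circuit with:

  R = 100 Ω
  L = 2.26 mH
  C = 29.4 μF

Step 1 — Angular frequency: ω = 2π·f = 2π·35.9 = 225.6 rad/s.
Step 2 — Component impedances:
  R: Z = R = 100 Ω
  L: Z = jωL = j·225.6·0.00226 = 0 + j0.5098 Ω
  C: Z = 1/(jωC) = -j/(ω·C) = 0 - j150.8 Ω
Step 3 — Parallel combination: 1/Z_total = 1/R + 1/L + 1/C; Z_total = 0.002616 + j0.5115 Ω = 0.5115∠89.7° Ω.
Step 4 — Power factor: PF = cos(φ) = Re(Z)/|Z| = 0.0026163/0.5115 = 0.005115.
Step 5 — Type: Im(Z) = 0.5115 ⇒ lagging (phase φ = 89.7°).

PF = 0.005115 (lagging, φ = 89.7°)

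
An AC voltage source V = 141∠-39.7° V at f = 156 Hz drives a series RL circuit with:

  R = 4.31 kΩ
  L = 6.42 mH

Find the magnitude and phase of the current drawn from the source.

Step 1 — Angular frequency: ω = 2π·f = 2π·156 = 980.2 rad/s.
Step 2 — Component impedances:
  R: Z = R = 4310 Ω
  L: Z = jωL = j·980.2·0.00642 = 0 + j6.293 Ω
Step 3 — Series combination: Z_total = R + L = 4310 + j6.293 Ω = 4310∠0.1° Ω.
Step 4 — Source phasor: V = 141∠-39.7° V = 108.5 - j90.07 V.
Step 5 — Ohm's law: I = V / Z_total = (108.5 - j90.07) / (4310 + j6.293) = 0.02514 - j0.02093 A.
Step 6 — Convert to polar: |I| = 0.03271 A, ∠I = -39.8°.

I = 0.03271∠-39.8° A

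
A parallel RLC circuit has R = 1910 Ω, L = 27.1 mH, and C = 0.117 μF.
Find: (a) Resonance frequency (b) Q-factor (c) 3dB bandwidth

Step 1 — Resonance: ω₀ = 1/√(LC) = 1/√(0.0271·1.17e-07) = 1.776e+04 rad/s.
Step 2 — f₀ = ω₀/(2π) = 2826 Hz.
Step 3 — Parallel Q: Q = R/(ω₀L) = 1910/(1.776e+04·0.0271) = 3.969.
Step 4 — Bandwidth: Δω = ω₀/Q = 4475 rad/s; BW = Δω/(2π) = 712.2 Hz.

(a) f₀ = 2826 Hz  (b) Q = 3.969  (c) BW = 712.2 Hz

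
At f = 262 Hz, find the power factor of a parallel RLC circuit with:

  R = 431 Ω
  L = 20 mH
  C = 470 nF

Step 1 — Angular frequency: ω = 2π·f = 2π·262 = 1646 rad/s.
Step 2 — Component impedances:
  R: Z = R = 431 Ω
  L: Z = jωL = j·1646·0.02 = 0 + j32.92 Ω
  C: Z = 1/(jωC) = -j/(ω·C) = 0 - j1292 Ω
Step 3 — Parallel combination: 1/Z_total = 1/R + 1/L + 1/C; Z_total = 2.632 + j33.58 Ω = 33.68∠85.5° Ω.
Step 4 — Power factor: PF = cos(φ) = Re(Z)/|Z| = 2.632/33.68 = 0.07815.
Step 5 — Type: Im(Z) = 33.58 ⇒ lagging (phase φ = 85.5°).

PF = 0.07815 (lagging, φ = 85.5°)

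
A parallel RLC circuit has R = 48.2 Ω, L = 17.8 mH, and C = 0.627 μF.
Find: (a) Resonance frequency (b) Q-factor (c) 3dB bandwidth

Step 1 — Resonance: ω₀ = 1/√(LC) = 1/√(0.0178·6.27e-07) = 9466 rad/s.
Step 2 — f₀ = ω₀/(2π) = 1507 Hz.
Step 3 — Parallel Q: Q = R/(ω₀L) = 48.2/(9466·0.0178) = 0.2861.
Step 4 — Bandwidth: Δω = ω₀/Q = 3.309e+04 rad/s; BW = Δω/(2π) = 5266 Hz.

(a) f₀ = 1507 Hz  (b) Q = 0.2861  (c) BW = 5266 Hz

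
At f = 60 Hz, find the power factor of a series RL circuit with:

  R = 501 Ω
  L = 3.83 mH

Step 1 — Angular frequency: ω = 2π·f = 2π·60 = 377 rad/s.
Step 2 — Component impedances:
  R: Z = R = 501 Ω
  L: Z = jωL = j·377·0.00383 = 0 + j1.444 Ω
Step 3 — Series combination: Z_total = R + L = 501 + j1.444 Ω = 501∠0.2° Ω.
Step 4 — Power factor: PF = cos(φ) = Re(Z)/|Z| = 501/501 = 1.
Step 5 — Type: Im(Z) = 1.444 ⇒ lagging (phase φ = 0.2°).

PF = 1 (lagging, φ = 0.2°)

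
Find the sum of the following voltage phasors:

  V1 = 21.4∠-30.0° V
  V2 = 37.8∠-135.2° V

Step 1 — Convert each phasor to rectangular form:
  V1 = 21.4·(cos(-30.0°) + j·sin(-30.0°)) = 18.53 - j10.7 V
  V2 = 37.8·(cos(-135.2°) + j·sin(-135.2°)) = -26.82 - j26.64 V
Step 2 — Sum components: V_total = -8.289 - j37.34 V.
Step 3 — Convert to polar: |V_total| = 38.24 V, ∠V_total = -102.5°.

V_total = 38.24∠-102.5° V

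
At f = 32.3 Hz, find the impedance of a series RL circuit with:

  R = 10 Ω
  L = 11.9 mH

Step 1 — Angular frequency: ω = 2π·f = 2π·32.3 = 202.9 rad/s.
Step 2 — Component impedances:
  R: Z = R = 10 Ω
  L: Z = jωL = j·202.9·0.0119 = 0 + j2.415 Ω
Step 3 — Series combination: Z_total = R + L = 10 + j2.415 Ω = 10.29∠13.6° Ω.

Z = 10 + j2.415 Ω = 10.29∠13.6° Ω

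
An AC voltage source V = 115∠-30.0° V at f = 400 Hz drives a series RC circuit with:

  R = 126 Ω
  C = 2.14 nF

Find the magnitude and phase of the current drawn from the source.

Step 1 — Angular frequency: ω = 2π·f = 2π·400 = 2513 rad/s.
Step 2 — Component impedances:
  R: Z = R = 126 Ω
  C: Z = 1/(jωC) = -j/(ω·C) = 0 - j1.859e+05 Ω
Step 3 — Series combination: Z_total = R + C = 126 - j1.859e+05 Ω = 1.859e+05∠-90.0° Ω.
Step 4 — Source phasor: V = 115∠-30.0° V = 99.59 - j57.5 V.
Step 5 — Ohm's law: I = V / Z_total = (99.59 - j57.5) / (126 - j1.859e+05) = 0.0003096 + j0.0005354 A.
Step 6 — Convert to polar: |I| = 0.0006185 A, ∠I = 60.0°.

I = 0.0006185∠60.0° A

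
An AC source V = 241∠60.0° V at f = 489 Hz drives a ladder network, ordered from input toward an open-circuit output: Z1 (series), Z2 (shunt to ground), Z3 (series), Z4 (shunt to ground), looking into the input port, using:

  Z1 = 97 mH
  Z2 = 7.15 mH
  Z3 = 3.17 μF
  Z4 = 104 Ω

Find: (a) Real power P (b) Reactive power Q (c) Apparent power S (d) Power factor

Step 1 — Angular frequency: ω = 2π·f = 2π·489 = 3072 rad/s.
Step 2 — Component impedances:
  Z1: Z = jωL = j·3072·0.097 = 0 + j298 Ω
  Z2: Z = jωL = j·3072·0.00715 = 0 + j21.97 Ω
  Z3: Z = 1/(jωC) = -j/(ω·C) = 0 - j102.7 Ω
  Z4: Z = R = 104 Ω
Step 3 — Ladder network (open output): work backward from the far end, alternating series and parallel combinations. Z_in = 2.896 + j322.2 Ω = 322.3∠89.5° Ω.
Step 4 — Source phasor: V = 241∠60.0° V = 120.5 + j208.7 V.
Step 5 — Current: I = V / Z = 0.651 - j0.3681 A = 0.7478∠-29.5° A.
Step 6 — Complex power: S = V·I* = 1.62 + j180.2 VA.
Step 7 — Real power: P = Re(S) = 1.62 W.
Step 8 — Reactive power: Q = Im(S) = 180.2 VAR.
Step 9 — Apparent power: |S| = 180.2 VA.
Step 10 — Power factor: PF = P/|S| = 0.008988 (lagging).

(a) P = 1.62 W  (b) Q = 180.2 VAR  (c) S = 180.2 VA  (d) PF = 0.008988 (lagging)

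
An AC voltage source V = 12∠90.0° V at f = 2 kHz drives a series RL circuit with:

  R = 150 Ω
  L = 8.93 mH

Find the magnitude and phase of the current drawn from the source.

Step 1 — Angular frequency: ω = 2π·f = 2π·2000 = 1.257e+04 rad/s.
Step 2 — Component impedances:
  R: Z = R = 150 Ω
  L: Z = jωL = j·1.257e+04·0.00893 = 0 + j112.2 Ω
Step 3 — Series combination: Z_total = R + L = 150 + j112.2 Ω = 187.3∠36.8° Ω.
Step 4 — Source phasor: V = 12∠90.0° V = 0 + j12 V.
Step 5 — Ohm's law: I = V / Z_total = (0 + j12) / (150 + j112.2) = 0.03837 + j0.05129 A.
Step 6 — Convert to polar: |I| = 0.06406 A, ∠I = 53.2°.

I = 0.06406∠53.2° A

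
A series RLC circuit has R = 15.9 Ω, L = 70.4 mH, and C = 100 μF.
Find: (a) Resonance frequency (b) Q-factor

Step 1 — Resonance condition Im(Z)=0 gives ω₀ = 1/√(LC).
Step 2 — ω₀ = 1/√(0.0704·0.0001) = 376.9 rad/s.
Step 3 — f₀ = ω₀/(2π) = 59.98 Hz.
Step 4 — Series Q: Q = ω₀L/R = 376.9·0.0704/15.9 = 1.669.

(a) f₀ = 59.98 Hz  (b) Q = 1.669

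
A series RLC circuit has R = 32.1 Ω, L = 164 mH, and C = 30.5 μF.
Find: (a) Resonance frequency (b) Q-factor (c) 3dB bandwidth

Step 1 — Resonance condition Im(Z)=0 gives ω₀ = 1/√(LC).
Step 2 — ω₀ = 1/√(0.164·3.05e-05) = 447.1 rad/s.
Step 3 — f₀ = ω₀/(2π) = 71.16 Hz.
Step 4 — Series Q: Q = ω₀L/R = 447.1·0.164/32.1 = 2.284.
Step 5 — 3dB bandwidth: Δω = ω₀/Q = 195.7 rad/s; BW = Δω/(2π) = 31.15 Hz.

(a) f₀ = 71.16 Hz  (b) Q = 2.284  (c) BW = 31.15 Hz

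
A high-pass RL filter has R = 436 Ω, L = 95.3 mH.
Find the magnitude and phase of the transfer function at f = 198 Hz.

Step 1 — Angular frequency: ω = 2π·198 = 1244 rad/s.
Step 2 — Transfer function: H(jω) = jωL/(R + jωL).
Step 3 — Numerator jωL = j·118.6; denominator R + jωL = 436 + j118.6.
Step 4 — H = 0.06885 + j0.2532.
Step 5 — Magnitude: |H| = 0.2624 (-11.6 dB); phase: φ = 74.8°.

|H| = 0.2624 (-11.6 dB), φ = 74.8°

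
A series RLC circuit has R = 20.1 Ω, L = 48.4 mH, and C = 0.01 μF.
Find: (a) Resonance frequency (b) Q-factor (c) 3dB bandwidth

Step 1 — Resonance condition Im(Z)=0 gives ω₀ = 1/√(LC).
Step 2 — ω₀ = 1/√(0.0484·1e-08) = 4.545e+04 rad/s.
Step 3 — f₀ = ω₀/(2π) = 7234 Hz.
Step 4 — Series Q: Q = ω₀L/R = 4.545e+04·0.0484/20.1 = 109.5.
Step 5 — 3dB bandwidth: Δω = ω₀/Q = 415.3 rad/s; BW = Δω/(2π) = 66.1 Hz.

(a) f₀ = 7234 Hz  (b) Q = 109.5  (c) BW = 66.1 Hz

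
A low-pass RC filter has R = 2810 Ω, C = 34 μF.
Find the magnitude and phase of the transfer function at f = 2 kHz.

Step 1 — Angular frequency: ω = 2π·2000 = 1.257e+04 rad/s.
Step 2 — Transfer function: H(jω) = 1/(1 + jωRC).
Step 3 — Denominator: 1 + jωRC = 1 + j·1.257e+04·2810·3.4e-05 = 1 + j1201.
Step 4 — H = 6.938e-07 - j0.0008329.
Step 5 — Magnitude: |H| = 0.0008329 (-61.6 dB); phase: φ = -90.0°.

|H| = 0.0008329 (-61.6 dB), φ = -90.0°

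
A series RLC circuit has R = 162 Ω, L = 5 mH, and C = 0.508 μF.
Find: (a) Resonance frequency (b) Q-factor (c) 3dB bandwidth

Step 1 — Resonance: ω₀ = 1/√(LC) = 1/√(0.005·5.08e-07) = 1.984e+04 rad/s.
Step 2 — f₀ = ω₀/(2π) = 3158 Hz.
Step 3 — Series Q: Q = ω₀L/R = 1.984e+04·0.005/162 = 0.6124.
Step 4 — Bandwidth: Δω = ω₀/Q = 3.24e+04 rad/s; BW = Δω/(2π) = 5157 Hz.

(a) f₀ = 3158 Hz  (b) Q = 0.6124  (c) BW = 5157 Hz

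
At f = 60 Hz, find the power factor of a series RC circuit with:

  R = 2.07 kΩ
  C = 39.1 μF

Step 1 — Angular frequency: ω = 2π·f = 2π·60 = 377 rad/s.
Step 2 — Component impedances:
  R: Z = R = 2070 Ω
  C: Z = 1/(jωC) = -j/(ω·C) = 0 - j67.84 Ω
Step 3 — Series combination: Z_total = R + C = 2070 - j67.84 Ω = 2071∠-1.9° Ω.
Step 4 — Power factor: PF = cos(φ) = Re(Z)/|Z| = 2070/2071 = 0.9995.
Step 5 — Type: Im(Z) = -67.84 ⇒ leading (phase φ = -1.9°).

PF = 0.9995 (leading, φ = -1.9°)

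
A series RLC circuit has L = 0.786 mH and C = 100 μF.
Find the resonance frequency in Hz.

Step 1 — Resonance condition Im(Z)=0 gives ω₀ = 1/√(LC).
Step 2 — ω₀ = 1/√(0.000786·0.0001) = 3567 rad/s.
Step 3 — f₀ = ω₀/(2π) = 567.7 Hz.

f₀ = 567.7 Hz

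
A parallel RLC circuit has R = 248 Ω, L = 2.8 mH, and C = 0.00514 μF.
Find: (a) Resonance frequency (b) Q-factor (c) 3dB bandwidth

Step 1 — Resonance: ω₀ = 1/√(LC) = 1/√(0.0028·5.14e-09) = 2.636e+05 rad/s.
Step 2 — f₀ = ω₀/(2π) = 4.195e+04 Hz.
Step 3 — Parallel Q: Q = R/(ω₀L) = 248/(2.636e+05·0.0028) = 0.336.
Step 4 — Bandwidth: Δω = ω₀/Q = 7.845e+05 rad/s; BW = Δω/(2π) = 1.249e+05 Hz.

(a) f₀ = 4.195e+04 Hz  (b) Q = 0.336  (c) BW = 1.249e+05 Hz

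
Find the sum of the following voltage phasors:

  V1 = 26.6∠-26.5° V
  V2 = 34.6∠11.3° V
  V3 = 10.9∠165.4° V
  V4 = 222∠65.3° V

Step 1 — Convert each phasor to rectangular form:
  V1 = 26.6·(cos(-26.5°) + j·sin(-26.5°)) = 23.81 - j11.87 V
  V2 = 34.6·(cos(11.3°) + j·sin(11.3°)) = 33.93 + j6.78 V
  V3 = 10.9·(cos(165.4°) + j·sin(165.4°)) = -10.55 + j2.748 V
  V4 = 222·(cos(65.3°) + j·sin(65.3°)) = 92.77 + j201.7 V
Step 2 — Sum components: V_total = 140 + j199.3 V.
Step 3 — Convert to polar: |V_total| = 243.6 V, ∠V_total = 54.9°.

V_total = 243.6∠54.9° V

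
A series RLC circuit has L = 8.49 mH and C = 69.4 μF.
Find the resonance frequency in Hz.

Step 1 — Resonance condition Im(Z)=0 gives ω₀ = 1/√(LC).
Step 2 — ω₀ = 1/√(0.00849·6.94e-05) = 1303 rad/s.
Step 3 — f₀ = ω₀/(2π) = 207.3 Hz.

f₀ = 207.3 Hz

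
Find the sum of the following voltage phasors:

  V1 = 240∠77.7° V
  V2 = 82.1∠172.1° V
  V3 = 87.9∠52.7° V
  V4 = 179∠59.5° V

Step 1 — Convert each phasor to rectangular form:
  V1 = 240·(cos(77.7°) + j·sin(77.7°)) = 51.13 + j234.5 V
  V2 = 82.1·(cos(172.1°) + j·sin(172.1°)) = -81.32 + j11.28 V
  V3 = 87.9·(cos(52.7°) + j·sin(52.7°)) = 53.27 + j69.92 V
  V4 = 179·(cos(59.5°) + j·sin(59.5°)) = 90.85 + j154.2 V
Step 2 — Sum components: V_total = 113.9 + j469.9 V.
Step 3 — Convert to polar: |V_total| = 483.5 V, ∠V_total = 76.4°.

V_total = 483.5∠76.4° V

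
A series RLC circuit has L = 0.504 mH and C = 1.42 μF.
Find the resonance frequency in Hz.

Step 1 — Resonance condition Im(Z)=0 gives ω₀ = 1/√(LC).
Step 2 — ω₀ = 1/√(0.000504·1.42e-06) = 3.738e+04 rad/s.
Step 3 — f₀ = ω₀/(2π) = 5949 Hz.

f₀ = 5949 Hz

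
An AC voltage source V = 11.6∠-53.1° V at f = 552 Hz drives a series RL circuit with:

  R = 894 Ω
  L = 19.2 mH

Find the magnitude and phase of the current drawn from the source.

Step 1 — Angular frequency: ω = 2π·f = 2π·552 = 3468 rad/s.
Step 2 — Component impedances:
  R: Z = R = 894 Ω
  L: Z = jωL = j·3468·0.0192 = 0 + j66.59 Ω
Step 3 — Series combination: Z_total = R + L = 894 + j66.59 Ω = 896.5∠4.3° Ω.
Step 4 — Source phasor: V = 11.6∠-53.1° V = 6.965 - j9.276 V.
Step 5 — Ohm's law: I = V / Z_total = (6.965 - j9.276) / (894 + j66.59) = 0.006979 - j0.0109 A.
Step 6 — Convert to polar: |I| = 0.01294 A, ∠I = -57.4°.

I = 0.01294∠-57.4° A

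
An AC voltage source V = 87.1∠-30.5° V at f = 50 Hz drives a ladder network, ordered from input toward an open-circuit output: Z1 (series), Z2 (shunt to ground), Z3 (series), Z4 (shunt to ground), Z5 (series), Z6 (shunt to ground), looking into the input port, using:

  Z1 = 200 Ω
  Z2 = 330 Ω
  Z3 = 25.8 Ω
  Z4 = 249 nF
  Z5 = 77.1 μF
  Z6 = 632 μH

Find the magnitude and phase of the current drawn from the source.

Step 1 — Angular frequency: ω = 2π·f = 2π·50 = 314.2 rad/s.
Step 2 — Component impedances:
  Z1: Z = R = 200 Ω
  Z2: Z = R = 330 Ω
  Z3: Z = R = 25.8 Ω
  Z4: Z = 1/(jωC) = -j/(ω·C) = 0 - j1.278e+04 Ω
  Z5: Z = 1/(jωC) = -j/(ω·C) = 0 - j41.29 Ω
  Z6: Z = jωL = j·314.2·0.000632 = 0 + j0.1985 Ω
Step 3 — Ladder network (open output): work backward from the far end, alternating series and parallel combinations. Z_in = 227.9 - j34.77 Ω = 230.6∠-8.7° Ω.
Step 4 — Source phasor: V = 87.1∠-30.5° V = 75.05 - j44.21 V.
Step 5 — Ohm's law: I = V / Z_total = (75.05 - j44.21) / (227.9 - j34.77) = 0.3507 - j0.1405 A.
Step 6 — Convert to polar: |I| = 0.3778 A, ∠I = -21.8°.

I = 0.3778∠-21.8° A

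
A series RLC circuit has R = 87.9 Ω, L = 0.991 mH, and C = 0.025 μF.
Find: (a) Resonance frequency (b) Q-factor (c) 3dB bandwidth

Step 1 — Resonance condition Im(Z)=0 gives ω₀ = 1/√(LC).
Step 2 — ω₀ = 1/√(0.000991·2.5e-08) = 2.009e+05 rad/s.
Step 3 — f₀ = ω₀/(2π) = 3.198e+04 Hz.
Step 4 — Series Q: Q = ω₀L/R = 2.009e+05·0.000991/87.9 = 2.265.
Step 5 — 3dB bandwidth: Δω = ω₀/Q = 8.87e+04 rad/s; BW = Δω/(2π) = 1.412e+04 Hz.

(a) f₀ = 3.198e+04 Hz  (b) Q = 2.265  (c) BW = 1.412e+04 Hz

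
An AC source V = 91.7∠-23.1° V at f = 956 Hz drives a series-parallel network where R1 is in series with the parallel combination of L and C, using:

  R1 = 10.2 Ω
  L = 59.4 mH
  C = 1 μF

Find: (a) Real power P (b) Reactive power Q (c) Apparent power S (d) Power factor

Step 1 — Angular frequency: ω = 2π·f = 2π·956 = 6007 rad/s.
Step 2 — Component impedances:
  R1: Z = R = 10.2 Ω
  L: Z = jωL = j·6007·0.0594 = 0 + j356.8 Ω
  C: Z = 1/(jωC) = -j/(ω·C) = 0 - j166.5 Ω
Step 3 — Parallel branch: L || C = 1/(1/L + 1/C) = 0 - j312.1 Ω.
Step 4 — Series with R1: Z_total = R1 + (L || C) = 10.2 - j312.1 Ω = 312.3∠-88.1° Ω.
Step 5 — Source phasor: V = 91.7∠-23.1° V = 84.35 - j35.98 V.
Step 6 — Current: I = V / Z = 0.124 + j0.2662 A = 0.2937∠65.0° A.
Step 7 — Complex power: S = V·I* = 0.8796 - j26.91 VA.
Step 8 — Real power: P = Re(S) = 0.8796 W.
Step 9 — Reactive power: Q = Im(S) = -26.91 VAR.
Step 10 — Apparent power: |S| = 26.93 VA.
Step 11 — Power factor: PF = P/|S| = 0.03266 (leading).

(a) P = 0.8796 W  (b) Q = -26.91 VAR  (c) S = 26.93 VA  (d) PF = 0.03266 (leading)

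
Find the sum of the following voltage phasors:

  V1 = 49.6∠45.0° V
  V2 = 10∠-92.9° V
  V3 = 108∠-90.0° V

Step 1 — Convert each phasor to rectangular form:
  V1 = 49.6·(cos(45.0°) + j·sin(45.0°)) = 35.07 + j35.07 V
  V2 = 10·(cos(-92.9°) + j·sin(-92.9°)) = -0.5059 - j9.987 V
  V3 = 108·(cos(-90.0°) + j·sin(-90.0°)) = 0 - j108 V
Step 2 — Sum components: V_total = 34.57 - j82.91 V.
Step 3 — Convert to polar: |V_total| = 89.83 V, ∠V_total = -67.4°.

V_total = 89.83∠-67.4° V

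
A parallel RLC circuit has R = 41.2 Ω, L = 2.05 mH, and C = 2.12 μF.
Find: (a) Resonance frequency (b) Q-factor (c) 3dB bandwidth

Step 1 — Resonance: ω₀ = 1/√(LC) = 1/√(0.00205·2.12e-06) = 1.517e+04 rad/s.
Step 2 — f₀ = ω₀/(2π) = 2414 Hz.
Step 3 — Parallel Q: Q = R/(ω₀L) = 41.2/(1.517e+04·0.00205) = 1.325.
Step 4 — Bandwidth: Δω = ω₀/Q = 1.145e+04 rad/s; BW = Δω/(2π) = 1822 Hz.

(a) f₀ = 2414 Hz  (b) Q = 1.325  (c) BW = 1822 Hz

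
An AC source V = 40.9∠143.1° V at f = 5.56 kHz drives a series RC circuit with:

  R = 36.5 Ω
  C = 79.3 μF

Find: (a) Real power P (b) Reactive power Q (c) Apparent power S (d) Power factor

Step 1 — Angular frequency: ω = 2π·f = 2π·5560 = 3.493e+04 rad/s.
Step 2 — Component impedances:
  R: Z = R = 36.5 Ω
  C: Z = 1/(jωC) = -j/(ω·C) = 0 - j0.361 Ω
Step 3 — Series combination: Z_total = R + C = 36.5 - j0.361 Ω = 36.5∠-0.6° Ω.
Step 4 — Source phasor: V = 40.9∠143.1° V = -32.71 + j24.56 V.
Step 5 — Current: I = V / Z = -0.9027 + j0.6639 A = 1.12∠143.7° A.
Step 6 — Complex power: S = V·I* = 45.83 - j0.4532 VA.
Step 7 — Real power: P = Re(S) = 45.83 W.
Step 8 — Reactive power: Q = Im(S) = -0.4532 VAR.
Step 9 — Apparent power: |S| = 45.83 VA.
Step 10 — Power factor: PF = P/|S| = 1 (leading).

(a) P = 45.83 W  (b) Q = -0.4532 VAR  (c) S = 45.83 VA  (d) PF = 1 (leading)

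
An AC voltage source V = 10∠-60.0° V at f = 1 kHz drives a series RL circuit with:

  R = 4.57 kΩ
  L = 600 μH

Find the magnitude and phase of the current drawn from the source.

Step 1 — Angular frequency: ω = 2π·f = 2π·1000 = 6283 rad/s.
Step 2 — Component impedances:
  R: Z = R = 4570 Ω
  L: Z = jωL = j·6283·0.0006 = 0 + j3.77 Ω
Step 3 — Series combination: Z_total = R + L = 4570 + j3.77 Ω = 4570∠0.0° Ω.
Step 4 — Source phasor: V = 10∠-60.0° V = 5 - j8.66 V.
Step 5 — Ohm's law: I = V / Z_total = (5 - j8.66) / (4570 + j3.77) = 0.001093 - j0.001896 A.
Step 6 — Convert to polar: |I| = 0.002188 A, ∠I = -60.0°.

I = 0.002188∠-60.0° A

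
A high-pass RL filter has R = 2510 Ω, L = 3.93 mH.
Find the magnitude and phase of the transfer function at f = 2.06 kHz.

Step 1 — Angular frequency: ω = 2π·2060 = 1.294e+04 rad/s.
Step 2 — Transfer function: H(jω) = jωL/(R + jωL).
Step 3 — Numerator jωL = j·50.87; denominator R + jωL = 2510 + j50.87.
Step 4 — H = 0.0004105 + j0.02026.
Step 5 — Magnitude: |H| = 0.02026 (-33.9 dB); phase: φ = 88.8°.

|H| = 0.02026 (-33.9 dB), φ = 88.8°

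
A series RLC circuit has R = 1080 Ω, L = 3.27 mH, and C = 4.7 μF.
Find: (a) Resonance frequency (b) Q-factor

Step 1 — Resonance condition Im(Z)=0 gives ω₀ = 1/√(LC).
Step 2 — ω₀ = 1/√(0.00327·4.7e-06) = 8066 rad/s.
Step 3 — f₀ = ω₀/(2π) = 1284 Hz.
Step 4 — Series Q: Q = ω₀L/R = 8066·0.00327/1080 = 0.02442.

(a) f₀ = 1284 Hz  (b) Q = 0.02442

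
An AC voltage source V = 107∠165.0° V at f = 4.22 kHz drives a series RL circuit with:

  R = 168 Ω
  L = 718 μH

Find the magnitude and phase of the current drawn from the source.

Step 1 — Angular frequency: ω = 2π·f = 2π·4220 = 2.652e+04 rad/s.
Step 2 — Component impedances:
  R: Z = R = 168 Ω
  L: Z = jωL = j·2.652e+04·0.000718 = 0 + j19.04 Ω
Step 3 — Series combination: Z_total = R + L = 168 + j19.04 Ω = 169.1∠6.5° Ω.
Step 4 — Source phasor: V = 107∠165.0° V = -103.4 + j27.69 V.
Step 5 — Ohm's law: I = V / Z_total = (-103.4 + j27.69) / (168 + j19.04) = -0.589 + j0.2316 A.
Step 6 — Convert to polar: |I| = 0.6329 A, ∠I = 158.5°.

I = 0.6329∠158.5° A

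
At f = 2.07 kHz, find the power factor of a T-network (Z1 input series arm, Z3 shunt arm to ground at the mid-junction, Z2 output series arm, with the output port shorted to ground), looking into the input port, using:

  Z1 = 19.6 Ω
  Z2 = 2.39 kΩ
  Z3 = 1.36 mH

Step 1 — Angular frequency: ω = 2π·f = 2π·2070 = 1.301e+04 rad/s.
Step 2 — Component impedances:
  Z1: Z = R = 19.6 Ω
  Z2: Z = R = 2390 Ω
  Z3: Z = jωL = j·1.301e+04·0.00136 = 0 + j17.69 Ω
Step 3 — With the output port shorted to ground, the output series arm Z2 runs from the junction to ground; the shunt arm Z3 also runs from the junction to ground. They appear in parallel: Z3 || Z2 = 0.1309 + j17.69 Ω.
Step 4 — Series with input arm Z1: Z_in = Z1 + (Z3 || Z2) = 19.73 + j17.69 Ω = 26.5∠41.9° Ω.
Step 5 — Power factor: PF = cos(φ) = Re(Z)/|Z| = 19.731/26.498 = 0.7446.
Step 6 — Type: Im(Z) = 17.69 ⇒ lagging (phase φ = 41.9°).

PF = 0.7446 (lagging, φ = 41.9°)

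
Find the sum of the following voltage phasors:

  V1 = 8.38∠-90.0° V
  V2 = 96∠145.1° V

Step 1 — Convert each phasor to rectangular form:
  V1 = 8.38·(cos(-90.0°) + j·sin(-90.0°)) = 0 - j8.38 V
  V2 = 96·(cos(145.1°) + j·sin(145.1°)) = -78.73 + j54.93 V
Step 2 — Sum components: V_total = -78.73 + j46.55 V.
Step 3 — Convert to polar: |V_total| = 91.46 V, ∠V_total = 149.4°.

V_total = 91.46∠149.4° V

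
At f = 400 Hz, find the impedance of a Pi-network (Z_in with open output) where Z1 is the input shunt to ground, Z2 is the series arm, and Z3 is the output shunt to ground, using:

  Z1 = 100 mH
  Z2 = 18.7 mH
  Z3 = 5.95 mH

Step 1 — Angular frequency: ω = 2π·f = 2π·400 = 2513 rad/s.
Step 2 — Component impedances:
  Z1: Z = jωL = j·2513·0.1 = 0 + j251.3 Ω
  Z2: Z = jωL = j·2513·0.0187 = 0 + j47 Ω
  Z3: Z = jωL = j·2513·0.00595 = 0 + j14.95 Ω
Step 3 — With open output, the series arm Z2 and the output shunt Z3 appear in series to ground: Z2 + Z3 = 0 + j61.95 Ω.
Step 4 — Parallel with input shunt Z1: Z_in = Z1 || (Z2 + Z3) = 0 + j49.7 Ω = 49.7∠90.0° Ω.

Z = 0 + j49.7 Ω = 49.7∠90.0° Ω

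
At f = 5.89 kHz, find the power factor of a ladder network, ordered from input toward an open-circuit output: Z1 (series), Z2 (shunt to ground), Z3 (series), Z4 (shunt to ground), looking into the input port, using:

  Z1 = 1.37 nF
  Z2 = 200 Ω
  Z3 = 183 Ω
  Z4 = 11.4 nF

Step 1 — Angular frequency: ω = 2π·f = 2π·5890 = 3.701e+04 rad/s.
Step 2 — Component impedances:
  Z1: Z = 1/(jωC) = -j/(ω·C) = 0 - j1.972e+04 Ω
  Z2: Z = R = 200 Ω
  Z3: Z = R = 183 Ω
  Z4: Z = 1/(jωC) = -j/(ω·C) = 0 - j2370 Ω
Step 3 — Ladder network (open output): work backward from the far end, alternating series and parallel combinations. Z_in = 197.3 - j1.974e+04 Ω = 1.974e+04∠-89.4° Ω.
Step 4 — Power factor: PF = cos(φ) = Re(Z)/|Z| = 197.343/19740.9 = 0.009997.
Step 5 — Type: Im(Z) = -1.974e+04 ⇒ leading (phase φ = -89.4°).

PF = 0.009997 (leading, φ = -89.4°)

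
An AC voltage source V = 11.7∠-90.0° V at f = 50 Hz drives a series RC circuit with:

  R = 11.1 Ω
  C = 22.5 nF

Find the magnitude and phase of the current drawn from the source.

Step 1 — Angular frequency: ω = 2π·f = 2π·50 = 314.2 rad/s.
Step 2 — Component impedances:
  R: Z = R = 11.1 Ω
  C: Z = 1/(jωC) = -j/(ω·C) = 0 - j1.415e+05 Ω
Step 3 — Series combination: Z_total = R + C = 11.1 - j1.415e+05 Ω = 1.415e+05∠-90.0° Ω.
Step 4 — Source phasor: V = 11.7∠-90.0° V = 0 - j11.7 V.
Step 5 — Ohm's law: I = V / Z_total = (0 - j11.7) / (11.1 - j1.415e+05) = 8.27e-05 - j6.489e-09 A.
Step 6 — Convert to polar: |I| = 8.27e-05 A, ∠I = -0.0°.

I = 8.27e-05∠-0.0° A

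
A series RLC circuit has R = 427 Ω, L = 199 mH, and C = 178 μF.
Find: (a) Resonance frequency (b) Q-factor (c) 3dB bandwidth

Step 1 — Resonance: ω₀ = 1/√(LC) = 1/√(0.199·0.000178) = 168 rad/s.
Step 2 — f₀ = ω₀/(2π) = 26.74 Hz.
Step 3 — Series Q: Q = ω₀L/R = 168·0.199/427 = 0.0783.
Step 4 — Bandwidth: Δω = ω₀/Q = 2146 rad/s; BW = Δω/(2π) = 341.5 Hz.

(a) f₀ = 26.74 Hz  (b) Q = 0.0783  (c) BW = 341.5 Hz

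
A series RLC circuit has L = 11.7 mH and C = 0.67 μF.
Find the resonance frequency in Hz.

Step 1 — Resonance condition Im(Z)=0 gives ω₀ = 1/√(LC).
Step 2 — ω₀ = 1/√(0.0117·6.7e-07) = 1.129e+04 rad/s.
Step 3 — f₀ = ω₀/(2π) = 1798 Hz.

f₀ = 1798 Hz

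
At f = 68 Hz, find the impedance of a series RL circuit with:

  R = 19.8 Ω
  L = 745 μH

Step 1 — Angular frequency: ω = 2π·f = 2π·68 = 427.3 rad/s.
Step 2 — Component impedances:
  R: Z = R = 19.8 Ω
  L: Z = jωL = j·427.3·0.000745 = 0 + j0.3183 Ω
Step 3 — Series combination: Z_total = R + L = 19.8 + j0.3183 Ω = 19.8∠0.9° Ω.

Z = 19.8 + j0.3183 Ω = 19.8∠0.9° Ω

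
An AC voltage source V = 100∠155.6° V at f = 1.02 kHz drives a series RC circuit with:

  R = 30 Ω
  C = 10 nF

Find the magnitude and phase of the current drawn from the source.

Step 1 — Angular frequency: ω = 2π·f = 2π·1020 = 6409 rad/s.
Step 2 — Component impedances:
  R: Z = R = 30 Ω
  C: Z = 1/(jωC) = -j/(ω·C) = 0 - j1.56e+04 Ω
Step 3 — Series combination: Z_total = R + C = 30 - j1.56e+04 Ω = 1.56e+04∠-89.9° Ω.
Step 4 — Source phasor: V = 100∠155.6° V = -91.07 + j41.31 V.
Step 5 — Ohm's law: I = V / Z_total = (-91.07 + j41.31) / (30 - j1.56e+04) = -0.002659 - j0.005831 A.
Step 6 — Convert to polar: |I| = 0.006409 A, ∠I = -114.5°.

I = 0.006409∠-114.5° A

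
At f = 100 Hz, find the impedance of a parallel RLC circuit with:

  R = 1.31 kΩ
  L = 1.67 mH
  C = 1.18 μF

Step 1 — Angular frequency: ω = 2π·f = 2π·100 = 628.3 rad/s.
Step 2 — Component impedances:
  R: Z = R = 1310 Ω
  L: Z = jωL = j·628.3·0.00167 = 0 + j1.049 Ω
  C: Z = 1/(jωC) = -j/(ω·C) = 0 - j1349 Ω
Step 3 — Parallel combination: 1/Z_total = 1/R + 1/L + 1/C; Z_total = 0.0008418 + j1.05 Ω = 1.05∠90.0° Ω.

Z = 0.0008418 + j1.05 Ω = 1.05∠90.0° Ω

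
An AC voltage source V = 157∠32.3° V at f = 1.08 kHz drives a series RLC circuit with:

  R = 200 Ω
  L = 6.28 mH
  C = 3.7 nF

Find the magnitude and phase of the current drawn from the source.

Step 1 — Angular frequency: ω = 2π·f = 2π·1080 = 6786 rad/s.
Step 2 — Component impedances:
  R: Z = R = 200 Ω
  L: Z = jωL = j·6786·0.00628 = 0 + j42.62 Ω
  C: Z = 1/(jωC) = -j/(ω·C) = 0 - j3.983e+04 Ω
Step 3 — Series combination: Z_total = R + L + C = 200 - j3.979e+04 Ω = 3.979e+04∠-89.7° Ω.
Step 4 — Source phasor: V = 157∠32.3° V = 132.7 + j83.89 V.
Step 5 — Ohm's law: I = V / Z_total = (132.7 + j83.89) / (200 - j3.979e+04) = -0.002092 + j0.003346 A.
Step 6 — Convert to polar: |I| = 0.003946 A, ∠I = 122.0°.

I = 0.003946∠122.0° A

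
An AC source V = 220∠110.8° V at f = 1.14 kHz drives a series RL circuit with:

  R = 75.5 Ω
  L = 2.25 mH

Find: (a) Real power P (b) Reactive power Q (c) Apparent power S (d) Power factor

Step 1 — Angular frequency: ω = 2π·f = 2π·1140 = 7163 rad/s.
Step 2 — Component impedances:
  R: Z = R = 75.5 Ω
  L: Z = jωL = j·7163·0.00225 = 0 + j16.12 Ω
Step 3 — Series combination: Z_total = R + L = 75.5 + j16.12 Ω = 77.2∠12.0° Ω.
Step 4 — Source phasor: V = 220∠110.8° V = -78.12 + j205.7 V.
Step 5 — Current: I = V / Z = -0.4335 + j2.817 A = 2.85∠98.8° A.
Step 6 — Complex power: S = V·I* = 613.1 + j130.9 VA.
Step 7 — Real power: P = Re(S) = 613.1 W.
Step 8 — Reactive power: Q = Im(S) = 130.9 VAR.
Step 9 — Apparent power: |S| = 626.9 VA.
Step 10 — Power factor: PF = P/|S| = 0.978 (lagging).

(a) P = 613.1 W  (b) Q = 130.9 VAR  (c) S = 626.9 VA  (d) PF = 0.978 (lagging)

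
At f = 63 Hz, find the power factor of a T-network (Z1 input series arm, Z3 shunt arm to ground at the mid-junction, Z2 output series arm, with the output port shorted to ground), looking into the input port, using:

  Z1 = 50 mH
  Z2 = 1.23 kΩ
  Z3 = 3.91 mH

Step 1 — Angular frequency: ω = 2π·f = 2π·63 = 395.8 rad/s.
Step 2 — Component impedances:
  Z1: Z = jωL = j·395.8·0.05 = 0 + j19.79 Ω
  Z2: Z = R = 1230 Ω
  Z3: Z = jωL = j·395.8·0.00391 = 0 + j1.548 Ω
Step 3 — With the output port shorted to ground, the output series arm Z2 runs from the junction to ground; the shunt arm Z3 also runs from the junction to ground. They appear in parallel: Z3 || Z2 = 0.001948 + j1.548 Ω.
Step 4 — Series with input arm Z1: Z_in = Z1 + (Z3 || Z2) = 0.001948 + j21.34 Ω = 21.34∠90.0° Ω.
Step 5 — Power factor: PF = cos(φ) = Re(Z)/|Z| = 0.0019475/21.34 = 9.126e-05.
Step 6 — Type: Im(Z) = 21.34 ⇒ lagging (phase φ = 90.0°).

PF = 9.126e-05 (lagging, φ = 90.0°)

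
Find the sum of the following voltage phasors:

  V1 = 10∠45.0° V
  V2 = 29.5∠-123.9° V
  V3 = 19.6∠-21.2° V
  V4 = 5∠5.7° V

Step 1 — Convert each phasor to rectangular form:
  V1 = 10·(cos(45.0°) + j·sin(45.0°)) = 7.071 + j7.071 V
  V2 = 29.5·(cos(-123.9°) + j·sin(-123.9°)) = -16.45 - j24.49 V
  V3 = 19.6·(cos(-21.2°) + j·sin(-21.2°)) = 18.27 - j7.088 V
  V4 = 5·(cos(5.7°) + j·sin(5.7°)) = 4.975 + j0.4966 V
Step 2 — Sum components: V_total = 13.87 - j24.01 V.
Step 3 — Convert to polar: |V_total| = 27.72 V, ∠V_total = -60.0°.

V_total = 27.72∠-60.0° V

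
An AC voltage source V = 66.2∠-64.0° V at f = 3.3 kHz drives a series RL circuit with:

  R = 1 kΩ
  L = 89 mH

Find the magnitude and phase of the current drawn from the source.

Step 1 — Angular frequency: ω = 2π·f = 2π·3300 = 2.073e+04 rad/s.
Step 2 — Component impedances:
  R: Z = R = 1000 Ω
  L: Z = jωL = j·2.073e+04·0.089 = 0 + j1845 Ω
Step 3 — Series combination: Z_total = R + L = 1000 + j1845 Ω = 2099∠61.5° Ω.
Step 4 — Source phasor: V = 66.2∠-64.0° V = 29.02 - j59.5 V.
Step 5 — Ohm's law: I = V / Z_total = (29.02 - j59.5) / (1000 + j1845) = -0.01834 - j0.02566 A.
Step 6 — Convert to polar: |I| = 0.03154 A, ∠I = -125.5°.

I = 0.03154∠-125.5° A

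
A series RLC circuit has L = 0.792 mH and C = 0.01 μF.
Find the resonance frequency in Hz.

Step 1 — Resonance condition Im(Z)=0 gives ω₀ = 1/√(LC).
Step 2 — ω₀ = 1/√(0.000792·1e-08) = 3.553e+05 rad/s.
Step 3 — f₀ = ω₀/(2π) = 5.655e+04 Hz.

f₀ = 5.655e+04 Hz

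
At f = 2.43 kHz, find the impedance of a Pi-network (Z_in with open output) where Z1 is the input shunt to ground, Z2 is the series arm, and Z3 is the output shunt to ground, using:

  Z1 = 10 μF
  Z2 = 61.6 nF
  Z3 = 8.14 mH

Step 1 — Angular frequency: ω = 2π·f = 2π·2430 = 1.527e+04 rad/s.
Step 2 — Component impedances:
  Z1: Z = 1/(jωC) = -j/(ω·C) = 0 - j6.55 Ω
  Z2: Z = 1/(jωC) = -j/(ω·C) = 0 - j1063 Ω
  Z3: Z = jωL = j·1.527e+04·0.00814 = 0 + j124.3 Ω
Step 3 — With open output, the series arm Z2 and the output shunt Z3 appear in series to ground: Z2 + Z3 = 0 - j939 Ω.
Step 4 — Parallel with input shunt Z1: Z_in = Z1 || (Z2 + Z3) = 0 - j6.504 Ω = 6.504∠-90.0° Ω.

Z = 0 - j6.504 Ω = 6.504∠-90.0° Ω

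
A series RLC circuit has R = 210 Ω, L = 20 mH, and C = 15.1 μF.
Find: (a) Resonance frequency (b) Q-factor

Step 1 — Resonance condition Im(Z)=0 gives ω₀ = 1/√(LC).
Step 2 — ω₀ = 1/√(0.02·1.51e-05) = 1820 rad/s.
Step 3 — f₀ = ω₀/(2π) = 289.6 Hz.
Step 4 — Series Q: Q = ω₀L/R = 1820·0.02/210 = 0.1733.

(a) f₀ = 289.6 Hz  (b) Q = 0.1733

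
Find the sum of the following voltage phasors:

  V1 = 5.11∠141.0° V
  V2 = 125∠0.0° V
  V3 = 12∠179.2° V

Step 1 — Convert each phasor to rectangular form:
  V1 = 5.11·(cos(141.0°) + j·sin(141.0°)) = -3.971 + j3.216 V
  V2 = 125·(cos(0.0°) + j·sin(0.0°)) = 125 V
  V3 = 12·(cos(179.2°) + j·sin(179.2°)) = -12 + j0.1675 V
Step 2 — Sum components: V_total = 109 + j3.383 V.
Step 3 — Convert to polar: |V_total| = 109.1 V, ∠V_total = 1.8°.

V_total = 109.1∠1.8° V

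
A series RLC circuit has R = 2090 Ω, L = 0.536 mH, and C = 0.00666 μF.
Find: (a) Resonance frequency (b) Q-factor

Step 1 — Resonance condition Im(Z)=0 gives ω₀ = 1/√(LC).
Step 2 — ω₀ = 1/√(0.000536·6.66e-09) = 5.293e+05 rad/s.
Step 3 — f₀ = ω₀/(2π) = 8.424e+04 Hz.
Step 4 — Series Q: Q = ω₀L/R = 5.293e+05·0.000536/2090 = 0.1357.

(a) f₀ = 8.424e+04 Hz  (b) Q = 0.1357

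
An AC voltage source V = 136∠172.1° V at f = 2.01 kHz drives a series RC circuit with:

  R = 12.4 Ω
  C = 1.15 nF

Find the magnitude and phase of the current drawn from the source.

Step 1 — Angular frequency: ω = 2π·f = 2π·2010 = 1.263e+04 rad/s.
Step 2 — Component impedances:
  R: Z = R = 12.4 Ω
  C: Z = 1/(jωC) = -j/(ω·C) = 0 - j6.885e+04 Ω
Step 3 — Series combination: Z_total = R + C = 12.4 - j6.885e+04 Ω = 6.885e+04∠-90.0° Ω.
Step 4 — Source phasor: V = 136∠172.1° V = -134.7 + j18.69 V.
Step 5 — Ohm's law: I = V / Z_total = (-134.7 + j18.69) / (12.4 - j6.885e+04) = -0.0002718 - j0.001956 A.
Step 6 — Convert to polar: |I| = 0.001975 A, ∠I = -97.9°.

I = 0.001975∠-97.9° A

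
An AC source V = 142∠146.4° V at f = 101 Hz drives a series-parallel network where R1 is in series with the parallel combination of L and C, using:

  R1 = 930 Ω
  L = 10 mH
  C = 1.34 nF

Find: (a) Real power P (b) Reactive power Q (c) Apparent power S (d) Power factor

Step 1 — Angular frequency: ω = 2π·f = 2π·101 = 634.6 rad/s.
Step 2 — Component impedances:
  R1: Z = R = 930 Ω
  L: Z = jωL = j·634.6·0.01 = 0 + j6.346 Ω
  C: Z = 1/(jωC) = -j/(ω·C) = 0 - j1.176e+06 Ω
Step 3 — Parallel branch: L || C = 1/(1/L + 1/C) = 0 + j6.346 Ω.
Step 4 — Series with R1: Z_total = R1 + (L || C) = 930 + j6.346 Ω = 930∠0.4° Ω.
Step 5 — Source phasor: V = 142∠146.4° V = -118.3 + j78.58 V.
Step 6 — Current: I = V / Z = -0.1266 + j0.08536 A = 0.1527∠146.0° A.
Step 7 — Complex power: S = V·I* = 21.68 + j0.1479 VA.
Step 8 — Real power: P = Re(S) = 21.68 W.
Step 9 — Reactive power: Q = Im(S) = 0.1479 VAR.
Step 10 — Apparent power: |S| = 21.68 VA.
Step 11 — Power factor: PF = P/|S| = 1 (lagging).

(a) P = 21.68 W  (b) Q = 0.1479 VAR  (c) S = 21.68 VA  (d) PF = 1 (lagging)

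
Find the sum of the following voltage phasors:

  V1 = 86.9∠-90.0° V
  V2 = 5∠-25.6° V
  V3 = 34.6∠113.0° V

Step 1 — Convert each phasor to rectangular form:
  V1 = 86.9·(cos(-90.0°) + j·sin(-90.0°)) = 0 - j86.9 V
  V2 = 5·(cos(-25.6°) + j·sin(-25.6°)) = 4.509 - j2.16 V
  V3 = 34.6·(cos(113.0°) + j·sin(113.0°)) = -13.52 + j31.85 V
Step 2 — Sum components: V_total = -9.01 - j57.21 V.
Step 3 — Convert to polar: |V_total| = 57.92 V, ∠V_total = -98.9°.

V_total = 57.92∠-98.9° V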